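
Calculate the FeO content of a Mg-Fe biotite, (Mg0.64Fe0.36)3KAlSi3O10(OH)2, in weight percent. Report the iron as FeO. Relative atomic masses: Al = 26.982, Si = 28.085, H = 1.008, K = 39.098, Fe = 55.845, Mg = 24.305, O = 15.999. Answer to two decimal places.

Formula mass = 451.317 g/mol.
1.08 Fe → 1.0800 mol FeO per formula unit; M(FeO) = 71.844, so FeO mass = 77.592 g.
77.592/451.317 × 100 = 17.19 wt%.

17.19 wt%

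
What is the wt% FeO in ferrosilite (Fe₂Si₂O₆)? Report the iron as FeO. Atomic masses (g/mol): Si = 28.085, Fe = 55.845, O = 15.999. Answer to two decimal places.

54.46 wt%

M(Fe₂Si₂O₆) = 263.854 g/mol; M(FeO) = 71.844 g/mol.
Moles FeO per formula unit = 2 Fe ÷ 1 = 2.0000.
FeO fraction = (2.0000 × 71.844) / 263.854 = 143.688/263.854 = 0.5446.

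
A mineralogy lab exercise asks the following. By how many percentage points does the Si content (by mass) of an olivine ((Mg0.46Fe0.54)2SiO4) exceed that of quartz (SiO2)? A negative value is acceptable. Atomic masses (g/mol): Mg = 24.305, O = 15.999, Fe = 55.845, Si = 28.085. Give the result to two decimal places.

-30.67 percentage points

M((Mg0.46Fe0.54)2SiO4) = 174.754 g/mol, so wt% Si = 28.085/174.754 × 100 = 16.07%.
M(SiO2) = 60.083 g/mol, so wt% Si = 28.085/60.083 × 100 = 46.74%.
16.07 − 46.74 = -30.67 pp.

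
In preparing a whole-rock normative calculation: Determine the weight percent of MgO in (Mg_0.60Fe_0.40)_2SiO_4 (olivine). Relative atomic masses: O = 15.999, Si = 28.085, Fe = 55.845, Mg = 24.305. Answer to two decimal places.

Molar mass of (Mg_0.60Fe_0.40)_2SiO_4 = 1.20×24.305 + 0.80×55.845 + 1×28.085 + 4×15.999 = 165.923 g/mol.
Each formula unit contains 1.20 Mg, equivalent to 1.20/1 = 1.2000 mol MgO.
M(MgO) = 1×24.305 + 1×15.999 = 40.304 g/mol.
Mass of MgO per formula unit = 1.2000 × 40.304 = 48.365 g.
MgO wt% = 48.365 / 165.923 × 100 = 29.15%.

29.15 wt%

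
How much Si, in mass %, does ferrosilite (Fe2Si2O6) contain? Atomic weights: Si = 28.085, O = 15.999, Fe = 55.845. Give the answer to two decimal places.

Molar mass of Fe2Si2O6: 2*55.845 + 2*28.085 + 6*15.999 = 263.854 g/mol.
Mass of Si per formula unit: 2 × 28.085 = 56.170 g.
Weight fraction Si = 56.170 / 263.854 = 0.2129.

21.29 mass %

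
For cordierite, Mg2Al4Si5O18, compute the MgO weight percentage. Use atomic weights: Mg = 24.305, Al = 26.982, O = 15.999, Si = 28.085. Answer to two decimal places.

13.78 wt%

Formula mass = 584.945 g/mol.
2 Mg → 2.0000 mol MgO per formula unit; M(MgO) = 40.304, so MgO mass = 80.608 g.
80.608/584.945 × 100 = 13.78 wt%.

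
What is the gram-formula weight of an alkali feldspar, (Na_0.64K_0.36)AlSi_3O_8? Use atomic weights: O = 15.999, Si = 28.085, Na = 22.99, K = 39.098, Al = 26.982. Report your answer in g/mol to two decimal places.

Na: 0.64 × 22.99 = 14.7136
K: 0.36 × 39.098 = 14.0753
Al: 1 × 26.982 = 26.9820
Si: 3 × 28.085 = 84.2550
O: 8 × 15.999 = 127.9920
Summing the contributions gives the formula mass.

268.02 g/mol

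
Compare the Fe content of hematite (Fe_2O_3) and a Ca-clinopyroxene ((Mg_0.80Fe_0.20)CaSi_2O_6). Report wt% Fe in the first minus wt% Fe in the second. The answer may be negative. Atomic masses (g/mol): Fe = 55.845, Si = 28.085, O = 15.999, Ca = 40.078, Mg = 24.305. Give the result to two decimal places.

64.93 percentage points

M(Fe_2O_3) = 159.687 g/mol, so wt% Fe = 111.690/159.687 × 100 = 69.94%.
M((Mg_0.80Fe_0.20)CaSi_2O_6) = 222.855 g/mol, so wt% Fe = 11.169/222.855 × 100 = 5.01%.
69.94 − 5.01 = 64.93 pp.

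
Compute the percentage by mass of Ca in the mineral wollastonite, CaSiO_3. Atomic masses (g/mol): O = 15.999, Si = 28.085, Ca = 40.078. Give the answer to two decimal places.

34.50 wt%

Formula mass = 1×40.078 + 1×28.085 + 3×15.999 = 116.160 g/mol, of which 40.078 g is Ca.
So Ca makes up 40.078/116.160 = 0.3450 of the mass, i.e. 34.50%.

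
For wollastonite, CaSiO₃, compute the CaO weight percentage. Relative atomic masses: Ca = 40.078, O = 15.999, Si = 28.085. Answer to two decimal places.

Formula mass = 116.160 g/mol.
1 Ca → 1.0000 mol CaO per formula unit; M(CaO) = 56.077, so CaO mass = 56.077 g.
56.077/116.160 × 100 = 48.28 wt%.

48.28 wt%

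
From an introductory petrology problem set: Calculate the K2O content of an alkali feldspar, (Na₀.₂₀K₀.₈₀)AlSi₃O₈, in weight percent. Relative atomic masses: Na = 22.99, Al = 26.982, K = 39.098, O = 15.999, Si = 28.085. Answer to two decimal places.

13.70 wt%

Formula mass = 275.105 g/mol.
0.80 K → 0.4000 mol K2O per formula unit; M(K2O) = 94.195, so K2O mass = 37.678 g.
37.678/275.105 × 100 = 13.70 wt%.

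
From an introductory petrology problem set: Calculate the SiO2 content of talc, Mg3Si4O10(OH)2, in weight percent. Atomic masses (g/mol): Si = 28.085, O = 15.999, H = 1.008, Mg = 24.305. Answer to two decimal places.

Molar mass of Mg3Si4O10(OH)2 = 3*24.305 + 4*28.085 + 12*15.999 + 2*1.008 = 379.259 g/mol.
Each formula unit contains 4 Si, equivalent to 4/1 = 4.0000 mol SiO2.
M(SiO2) = 1×28.085 + 2×15.999 = 60.083 g/mol.
Mass of SiO2 per formula unit = 4.0000 × 60.083 = 240.332 g.
SiO2 wt% = 240.332 / 379.259 × 100 = 63.37%.

63.37 wt%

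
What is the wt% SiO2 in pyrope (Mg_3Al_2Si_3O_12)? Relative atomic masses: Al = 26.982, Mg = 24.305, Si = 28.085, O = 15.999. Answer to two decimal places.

Formula mass = 403.122 g/mol.
3 Si → 3.0000 mol SiO2 per formula unit; M(SiO2) = 60.083, so SiO2 mass = 180.249 g.
180.249/403.122 × 100 = 44.71 wt%.

44.71 wt%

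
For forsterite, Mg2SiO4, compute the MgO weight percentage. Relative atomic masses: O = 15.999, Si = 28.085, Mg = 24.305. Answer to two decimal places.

M(Mg2SiO4) = 140.691 g/mol; M(MgO) = 40.304 g/mol.
Moles MgO per formula unit = 2 Mg ÷ 1 = 2.0000.
MgO fraction = (2.0000 × 40.304) / 140.691 = 80.608/140.691 = 0.5729.

57.29 wt%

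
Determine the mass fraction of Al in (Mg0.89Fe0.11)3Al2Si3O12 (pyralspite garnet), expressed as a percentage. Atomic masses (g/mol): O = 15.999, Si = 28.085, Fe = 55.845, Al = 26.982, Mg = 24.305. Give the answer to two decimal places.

13.05 mass %

Molar mass of (Mg0.89Fe0.11)3Al2Si3O12: 2.67×24.305 + 0.33×55.845 + 2×26.982 + 3×28.085 + 12×15.999 = 413.530 g/mol.
Mass of Al per formula unit: 2 × 26.982 = 53.964 g.
Weight fraction Al = 53.964 / 413.530 = 0.1305.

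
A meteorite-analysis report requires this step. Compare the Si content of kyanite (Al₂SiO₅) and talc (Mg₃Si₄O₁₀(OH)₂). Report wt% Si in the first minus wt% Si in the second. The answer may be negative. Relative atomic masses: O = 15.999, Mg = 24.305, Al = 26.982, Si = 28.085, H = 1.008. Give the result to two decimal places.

-12.29 percentage points

First mineral: 28.085 g Si in 162.044 g formula = 17.33 wt% Si.
Second mineral: 112.340 g Si in 379.259 g formula = 29.62 wt% Si.
17.33% − 29.62% gives a difference of -12.29 percentage points.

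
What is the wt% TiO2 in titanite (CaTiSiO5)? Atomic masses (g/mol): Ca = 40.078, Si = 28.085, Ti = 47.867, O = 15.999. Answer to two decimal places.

M(CaTiSiO5) = 196.025 g/mol; M(TiO2) = 79.865 g/mol.
Moles TiO2 per formula unit = 1 Ti ÷ 1 = 1.0000.
TiO2 fraction = (1.0000 × 79.865) / 196.025 = 79.865/196.025 = 0.4074.

40.74 wt%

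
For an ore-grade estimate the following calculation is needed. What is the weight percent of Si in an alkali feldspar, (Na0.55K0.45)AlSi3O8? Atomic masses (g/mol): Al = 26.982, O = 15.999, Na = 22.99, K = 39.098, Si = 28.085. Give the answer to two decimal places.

M((Na0.55K0.45)AlSi3O8) = 269.468 g/mol.
Si contributes 3 × 28.085 = 84.255 g per mole.
84.255/269.468 = 0.3127 → 31.27%.

31.27 mass %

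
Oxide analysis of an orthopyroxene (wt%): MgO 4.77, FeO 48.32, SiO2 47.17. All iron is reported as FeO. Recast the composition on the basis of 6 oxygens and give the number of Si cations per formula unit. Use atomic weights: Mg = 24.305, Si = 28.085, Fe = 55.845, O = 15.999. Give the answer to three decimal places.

1.995 Si apfu

MgO (M=40.304): mol = 0.11835; Mg = 0.11835, O = 0.11835.
FeO (M=71.844): mol = 0.67257; Fe = 0.67257, O = 0.67257.
SiO2 (M=60.083): mol = 0.78508; Si = 0.78508, O = 1.57016.
ΣO = 2.36108; factor = 6/ΣO = 2.54121.
Si apfu = 0.78508 × 2.54121 = 1.995.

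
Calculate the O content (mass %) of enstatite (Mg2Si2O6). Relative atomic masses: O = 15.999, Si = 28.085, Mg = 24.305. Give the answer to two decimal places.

Molar mass of Mg2Si2O6: 2·24.305 + 2·28.085 + 6·15.999 = 200.774 g/mol.
Mass of O per formula unit: 6 × 15.999 = 95.994 g.
Weight fraction O = 95.994 / 200.774 = 0.4781.

47.81 mass %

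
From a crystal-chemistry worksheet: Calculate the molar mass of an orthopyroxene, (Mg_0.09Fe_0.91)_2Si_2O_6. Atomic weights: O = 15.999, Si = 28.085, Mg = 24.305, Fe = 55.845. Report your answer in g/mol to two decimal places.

M = 0.18×24.305 + 1.82×55.845 + 2×28.085 + 6×15.999

258.18 g/mol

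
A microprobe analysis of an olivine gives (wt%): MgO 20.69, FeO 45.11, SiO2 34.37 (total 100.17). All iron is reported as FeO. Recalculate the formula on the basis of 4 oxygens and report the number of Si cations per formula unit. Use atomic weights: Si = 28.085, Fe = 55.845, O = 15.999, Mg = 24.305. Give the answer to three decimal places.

MgO: 20.69/40.304 = 0.51335 mol → 0.51335 mol Mg, 0.51335 mol O.
FeO: 45.11/71.844 = 0.62789 mol → 0.62789 mol Fe, 0.62789 mol O.
SiO2: 34.37/60.083 = 0.57204 mol → 0.57204 mol Si, 1.14408 mol O.
Total oxygen = 2.28532 mol. Normalization factor = 4/2.28532 = 1.75030.
Si per 4 O = 0.57204 × 1.75030 = 1.001.

1.001 Si apfu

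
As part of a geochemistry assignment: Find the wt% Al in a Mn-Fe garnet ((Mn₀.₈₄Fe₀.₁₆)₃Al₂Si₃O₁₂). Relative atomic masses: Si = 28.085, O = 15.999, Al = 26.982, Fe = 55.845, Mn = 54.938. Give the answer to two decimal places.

Molar mass of (Mn₀.₈₄Fe₀.₁₆)₃Al₂Si₃O₁₂: 2.52*54.938 + 0.48*55.845 + 2*26.982 + 3*28.085 + 12*15.999 = 495.456 g/mol.
Mass of Al per formula unit: 2 × 26.982 = 53.964 g.
Weight fraction Al = 53.964 / 495.456 = 0.1089.

10.89 wt%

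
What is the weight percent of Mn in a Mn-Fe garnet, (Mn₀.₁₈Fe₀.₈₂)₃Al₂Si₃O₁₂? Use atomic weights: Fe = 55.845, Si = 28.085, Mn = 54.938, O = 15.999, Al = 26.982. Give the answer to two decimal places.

M((Mn₀.₁₈Fe₀.₈₂)₃Al₂Si₃O₁₂) = 497.252 g/mol.
Mn contributes 0.54 × 54.938 = 29.667 g per mole.
29.667/497.252 = 0.0597 → 5.97%.

5.97 weight percent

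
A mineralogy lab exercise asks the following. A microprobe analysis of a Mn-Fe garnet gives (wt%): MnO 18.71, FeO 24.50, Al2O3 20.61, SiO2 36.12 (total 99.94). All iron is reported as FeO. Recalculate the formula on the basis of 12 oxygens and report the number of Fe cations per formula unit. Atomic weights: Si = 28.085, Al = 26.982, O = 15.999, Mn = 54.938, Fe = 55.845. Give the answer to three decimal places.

1.696 Fe apfu

MnO (M=70.937): mol = 0.26376; Mn = 0.26376, O = 0.26376.
FeO (M=71.844): mol = 0.34102; Fe = 0.34102, O = 0.34102.
Al2O3 (M=101.961): mol = 0.20214; Al = 0.40428, O = 0.60642.
SiO2 (M=60.083): mol = 0.60117; Si = 0.60117, O = 1.20234.
ΣO = 2.41354; factor = 12/ΣO = 4.97195.
Fe apfu = 0.34102 × 4.97195 = 1.696.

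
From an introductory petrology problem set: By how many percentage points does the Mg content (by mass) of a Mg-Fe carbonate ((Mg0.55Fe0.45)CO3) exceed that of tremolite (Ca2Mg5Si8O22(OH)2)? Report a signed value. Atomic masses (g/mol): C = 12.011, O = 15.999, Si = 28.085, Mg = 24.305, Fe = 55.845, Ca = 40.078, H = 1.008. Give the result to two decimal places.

M((Mg0.55Fe0.45)CO3) = 98.506 g/mol, so wt% Mg = 13.368/98.506 × 100 = 13.57%.
M(Ca2Mg5Si8O22(OH)2) = 812.353 g/mol, so wt% Mg = 121.525/812.353 × 100 = 14.96%.
13.57 − 14.96 = -1.39 pp.

-1.39 percentage points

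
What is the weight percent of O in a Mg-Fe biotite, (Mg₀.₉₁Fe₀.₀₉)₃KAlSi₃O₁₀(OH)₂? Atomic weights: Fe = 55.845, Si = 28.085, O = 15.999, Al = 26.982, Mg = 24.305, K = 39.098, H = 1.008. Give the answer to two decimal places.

M((Mg₀.₉₁Fe₀.₀₉)₃KAlSi₃O₁₀(OH)₂) = 425.770 g/mol.
O contributes 12 × 15.999 = 191.988 g per mole.
191.988/425.770 = 0.4509 → 45.09%.

45.09 weight percent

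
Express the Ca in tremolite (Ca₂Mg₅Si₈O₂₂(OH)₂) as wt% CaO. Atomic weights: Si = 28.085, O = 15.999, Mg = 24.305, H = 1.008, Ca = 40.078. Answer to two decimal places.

M(Ca₂Mg₅Si₈O₂₂(OH)₂) = 812.353 g/mol; M(CaO) = 56.077 g/mol.
Moles CaO per formula unit = 2 Ca ÷ 1 = 2.0000.
CaO fraction = (2.0000 × 56.077) / 812.353 = 112.154/812.353 = 0.1381.

13.81 wt%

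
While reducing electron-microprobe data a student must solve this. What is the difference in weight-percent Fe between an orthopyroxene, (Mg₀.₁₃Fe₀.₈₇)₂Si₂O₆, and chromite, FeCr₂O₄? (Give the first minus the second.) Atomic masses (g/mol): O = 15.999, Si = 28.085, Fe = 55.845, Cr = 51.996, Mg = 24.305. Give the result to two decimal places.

First mineral: 97.170 g Fe in 255.654 g formula = 38.01 wt% Fe.
Second mineral: 55.845 g Fe in 223.833 g formula = 24.95 wt% Fe.
38.01% − 24.95% gives a difference of 13.06 percentage points.

13.06 percentage points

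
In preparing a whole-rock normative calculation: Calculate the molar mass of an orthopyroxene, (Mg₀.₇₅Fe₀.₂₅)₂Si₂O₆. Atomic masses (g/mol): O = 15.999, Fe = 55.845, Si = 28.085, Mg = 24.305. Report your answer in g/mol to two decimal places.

Mg: 1.50 × 24.305 = 36.4575
Fe: 0.50 × 55.845 = 27.9225
Si: 2 × 28.085 = 56.1700
O: 6 × 15.999 = 95.9940
Summing the contributions gives the formula mass.

216.54 g/mol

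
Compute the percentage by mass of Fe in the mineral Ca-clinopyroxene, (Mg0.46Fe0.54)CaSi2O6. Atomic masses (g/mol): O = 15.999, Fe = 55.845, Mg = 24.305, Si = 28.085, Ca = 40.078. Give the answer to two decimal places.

12.91 mass %

M((Mg0.46Fe0.54)CaSi2O6) = 233.579 g/mol.
Fe contributes 0.54 × 55.845 = 30.156 g per mole.
30.156/233.579 = 0.1291 → 12.91%.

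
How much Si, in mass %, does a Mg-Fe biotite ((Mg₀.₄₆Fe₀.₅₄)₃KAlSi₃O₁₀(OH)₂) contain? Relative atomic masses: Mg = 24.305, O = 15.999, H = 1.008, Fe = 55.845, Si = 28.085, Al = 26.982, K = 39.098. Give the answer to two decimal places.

17.99 mass %

Molar mass of (Mg₀.₄₆Fe₀.₅₄)₃KAlSi₃O₁₀(OH)₂: 1.38*24.305 + 1.62*55.845 + 1*39.098 + 1*26.982 + 3*28.085 + 12*15.999 + 2*1.008 = 468.349 g/mol.
Mass of Si per formula unit: 3 × 28.085 = 84.255 g.
Weight fraction Si = 84.255 / 468.349 = 0.1799.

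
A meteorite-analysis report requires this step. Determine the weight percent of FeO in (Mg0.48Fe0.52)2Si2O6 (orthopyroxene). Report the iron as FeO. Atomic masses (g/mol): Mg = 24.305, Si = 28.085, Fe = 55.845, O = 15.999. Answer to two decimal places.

31.99 wt%

Formula mass = 233.576 g/mol.
1.04 Fe → 1.0400 mol FeO per formula unit; M(FeO) = 71.844, so FeO mass = 74.718 g.
74.718/233.576 × 100 = 31.99 wt%.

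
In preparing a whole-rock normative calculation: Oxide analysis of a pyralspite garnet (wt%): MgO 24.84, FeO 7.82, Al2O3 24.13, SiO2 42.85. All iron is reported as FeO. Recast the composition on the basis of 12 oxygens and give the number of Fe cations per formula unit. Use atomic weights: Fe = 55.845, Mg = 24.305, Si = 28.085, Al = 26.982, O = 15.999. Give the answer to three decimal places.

0.456 Fe apfu

MgO: 24.84/40.304 = 0.61632 mol → 0.61632 mol Mg, 0.61632 mol O.
FeO: 7.82/71.844 = 0.10885 mol → 0.10885 mol Fe, 0.10885 mol O.
Al2O3: 24.13/101.961 = 0.23666 mol → 0.47332 mol Al, 0.70998 mol O.
SiO2: 42.85/60.083 = 0.71318 mol → 0.71318 mol Si, 1.42636 mol O.
Total oxygen = 2.86151 mol. Normalization factor = 12/2.86151 = 4.19359.
Fe per 12 O = 0.10885 × 4.19359 = 0.456.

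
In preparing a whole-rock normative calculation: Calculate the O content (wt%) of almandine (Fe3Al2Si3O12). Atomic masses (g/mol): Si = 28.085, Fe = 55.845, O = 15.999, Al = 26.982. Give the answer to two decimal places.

M(Fe3Al2Si3O12) = 497.742 g/mol.
O contributes 12 × 15.999 = 191.988 g per mole.
191.988/497.742 = 0.3857 → 38.57%.

38.57 wt%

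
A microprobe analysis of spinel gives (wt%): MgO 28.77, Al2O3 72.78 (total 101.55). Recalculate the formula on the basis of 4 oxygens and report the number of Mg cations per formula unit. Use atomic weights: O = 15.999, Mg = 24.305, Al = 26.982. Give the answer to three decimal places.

1.000 Mg apfu

MgO (M=40.304): mol = 0.71382; Mg = 0.71382, O = 0.71382.
Al2O3 (M=101.961): mol = 0.71380; Al = 1.42760, O = 2.14140.
ΣO = 2.85522; factor = 4/ΣO = 1.40094.
Mg apfu = 0.71382 × 1.40094 = 1.000.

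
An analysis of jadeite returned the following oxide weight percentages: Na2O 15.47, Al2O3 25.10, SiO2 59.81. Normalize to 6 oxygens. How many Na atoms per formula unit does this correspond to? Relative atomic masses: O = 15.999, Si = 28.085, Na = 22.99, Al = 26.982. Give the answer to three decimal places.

1.005 Na apfu

Na2O: 15.47/61.979 = 0.24960 mol → 0.49920 mol Na, 0.24960 mol O.
Al2O3: 25.10/101.961 = 0.24617 mol → 0.49234 mol Al, 0.73851 mol O.
SiO2: 59.81/60.083 = 0.99546 mol → 0.99546 mol Si, 1.99092 mol O.
Total oxygen = 2.97903 mol. Normalization factor = 6/2.97903 = 2.01408.
Na per 6 O = 0.49920 × 2.01408 = 1.005.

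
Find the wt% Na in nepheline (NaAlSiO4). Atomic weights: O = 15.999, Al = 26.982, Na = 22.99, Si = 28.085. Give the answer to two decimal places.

16.18 wt%

Molar mass of NaAlSiO4: 1×22.99 + 1×26.982 + 1×28.085 + 4×15.999 = 142.053 g/mol.
Mass of Na per formula unit: 1 × 22.99 = 22.990 g.
Weight fraction Na = 22.990 / 142.053 = 0.1618.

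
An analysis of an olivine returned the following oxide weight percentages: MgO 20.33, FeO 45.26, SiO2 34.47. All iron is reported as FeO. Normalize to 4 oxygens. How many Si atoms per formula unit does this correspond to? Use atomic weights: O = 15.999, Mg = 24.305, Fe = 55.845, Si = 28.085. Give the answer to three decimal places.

MgO (M=40.304): mol = 0.50442; Mg = 0.50442, O = 0.50442.
FeO (M=71.844): mol = 0.62998; Fe = 0.62998, O = 0.62998.
SiO2 (M=60.083): mol = 0.57371; Si = 0.57371, O = 1.14742.
ΣO = 2.28182; factor = 4/ΣO = 1.75299.
Si apfu = 0.57371 × 1.75299 = 1.006.

1.006 Si apfu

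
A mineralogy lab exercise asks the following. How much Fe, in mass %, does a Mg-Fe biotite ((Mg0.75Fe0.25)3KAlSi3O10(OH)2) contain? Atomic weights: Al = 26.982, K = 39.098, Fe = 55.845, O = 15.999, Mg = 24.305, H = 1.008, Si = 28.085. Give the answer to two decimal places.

9.50 mass %

Formula mass = 2.25*24.305 + 0.75*55.845 + 1*39.098 + 1*26.982 + 3*28.085 + 12*15.999 + 2*1.008 = 440.909 g/mol, of which 41.884 g is Fe.
So Fe makes up 41.884/440.909 = 0.0950 of the mass, i.e. 9.50%.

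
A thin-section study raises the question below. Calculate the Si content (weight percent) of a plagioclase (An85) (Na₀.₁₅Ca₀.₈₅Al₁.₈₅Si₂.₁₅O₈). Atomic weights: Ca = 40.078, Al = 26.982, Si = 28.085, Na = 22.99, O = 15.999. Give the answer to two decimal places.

Formula mass = 0.15*22.99 + 0.85*40.078 + 1.85*26.982 + 2.15*28.085 + 8*15.999 = 275.806 g/mol, of which 60.383 g is Si.
So Si makes up 60.383/275.806 = 0.2189 of the mass, i.e. 21.89%.

21.89 weight percent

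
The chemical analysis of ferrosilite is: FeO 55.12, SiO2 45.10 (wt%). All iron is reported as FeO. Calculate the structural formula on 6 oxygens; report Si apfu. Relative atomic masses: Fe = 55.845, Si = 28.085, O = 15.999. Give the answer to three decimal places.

1.985 Si apfu

55.12 wt% FeO ÷ 71.844 g/mol = 0.76722 mol, giving 0.76722 Fe and 0.76722 O.
45.10 wt% SiO2 ÷ 60.083 g/mol = 0.75063 mol, giving 0.75063 Si and 1.50126 O.
Oxygen sums to 2.26848; scaling by 6/2.26848 = 2.64494 puts the formula on 6 O.
Si: 0.75063 × 2.64494 = 1.985 atoms per formula unit.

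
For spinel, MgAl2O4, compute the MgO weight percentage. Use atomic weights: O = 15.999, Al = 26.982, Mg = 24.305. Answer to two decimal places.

28.33 wt%

Molar mass of MgAl2O4 = 1·24.305 + 2·26.982 + 4·15.999 = 142.265 g/mol.
Each formula unit contains 1 Mg, equivalent to 1/1 = 1.0000 mol MgO.
M(MgO) = 1×24.305 + 1×15.999 = 40.304 g/mol.
Mass of MgO per formula unit = 1.0000 × 40.304 = 40.304 g.
MgO wt% = 40.304 / 142.265 × 100 = 28.33%.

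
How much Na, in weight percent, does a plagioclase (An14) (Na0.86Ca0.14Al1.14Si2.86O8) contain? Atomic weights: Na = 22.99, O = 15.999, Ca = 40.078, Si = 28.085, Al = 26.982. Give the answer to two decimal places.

7.48 weight percent

Molar mass of Na0.86Ca0.14Al1.14Si2.86O8: 0.86·22.99 + 0.14·40.078 + 1.14·26.982 + 2.86·28.085 + 8·15.999 = 264.457 g/mol.
Mass of Na per formula unit: 0.86 × 22.99 = 19.771 g.
Weight fraction Na = 19.771 / 264.457 = 0.0748.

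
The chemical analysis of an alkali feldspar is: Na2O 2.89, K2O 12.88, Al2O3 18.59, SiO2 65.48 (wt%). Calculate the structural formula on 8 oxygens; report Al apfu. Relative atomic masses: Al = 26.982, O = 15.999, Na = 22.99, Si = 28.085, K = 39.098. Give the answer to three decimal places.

2.89 wt% Na2O ÷ 61.979 g/mol = 0.04663 mol, giving 0.09326 Na and 0.04663 O.
12.88 wt% K2O ÷ 94.195 g/mol = 0.13674 mol, giving 0.27348 K and 0.13674 O.
18.59 wt% Al2O3 ÷ 101.961 g/mol = 0.18232 mol, giving 0.36464 Al and 0.54696 O.
65.48 wt% SiO2 ÷ 60.083 g/mol = 1.08983 mol, giving 1.08983 Si and 2.17966 O.
Oxygen sums to 2.90999; scaling by 8/2.90999 = 2.74915 puts the formula on 8 O.
Al: 0.36464 × 2.74915 = 1.002 atoms per formula unit.

1.002 Al apfu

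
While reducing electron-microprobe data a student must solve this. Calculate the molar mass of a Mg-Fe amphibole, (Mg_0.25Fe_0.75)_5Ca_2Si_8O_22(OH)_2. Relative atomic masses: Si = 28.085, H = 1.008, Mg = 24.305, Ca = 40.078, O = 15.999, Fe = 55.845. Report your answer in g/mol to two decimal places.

M = 1.25*24.305 + 3.75*55.845 + 2*40.078 + 8*28.085 + 24*15.999 + 2*1.008

930.63 g/mol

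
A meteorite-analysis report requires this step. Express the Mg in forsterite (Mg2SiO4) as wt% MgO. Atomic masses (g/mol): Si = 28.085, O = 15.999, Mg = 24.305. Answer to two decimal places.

57.29 wt%

Molar mass of Mg2SiO4 = 2·24.305 + 1·28.085 + 4·15.999 = 140.691 g/mol.
Each formula unit contains 2 Mg, equivalent to 2/1 = 2.0000 mol MgO.
M(MgO) = 1×24.305 + 1×15.999 = 40.304 g/mol.
Mass of MgO per formula unit = 2.0000 × 40.304 = 80.608 g.
MgO wt% = 80.608 / 140.691 × 100 = 57.29%.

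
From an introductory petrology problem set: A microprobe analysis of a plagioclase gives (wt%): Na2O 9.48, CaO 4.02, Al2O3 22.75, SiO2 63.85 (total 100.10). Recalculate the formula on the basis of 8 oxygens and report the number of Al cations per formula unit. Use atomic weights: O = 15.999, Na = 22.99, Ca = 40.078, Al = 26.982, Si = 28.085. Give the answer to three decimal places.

1.182 Al apfu

9.48 wt% Na2O ÷ 61.979 g/mol = 0.15296 mol, giving 0.30592 Na and 0.15296 O.
4.02 wt% CaO ÷ 56.077 g/mol = 0.07169 mol, giving 0.07169 Ca and 0.07169 O.
22.75 wt% Al2O3 ÷ 101.961 g/mol = 0.22312 mol, giving 0.44624 Al and 0.66936 O.
63.85 wt% SiO2 ÷ 60.083 g/mol = 1.06270 mol, giving 1.06270 Si and 2.12540 O.
Oxygen sums to 3.01941; scaling by 8/3.01941 = 2.64952 puts the formula on 8 O.
Al: 0.44624 × 2.64952 = 1.182 atoms per formula unit.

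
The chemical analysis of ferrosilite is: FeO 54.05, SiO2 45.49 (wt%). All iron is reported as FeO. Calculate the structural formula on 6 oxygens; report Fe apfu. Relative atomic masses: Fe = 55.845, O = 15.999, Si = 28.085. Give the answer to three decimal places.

FeO: 54.05/71.844 = 0.75232 mol → 0.75232 mol Fe, 0.75232 mol O.
SiO2: 45.49/60.083 = 0.75712 mol → 0.75712 mol Si, 1.51424 mol O.
Total oxygen = 2.26656 mol. Normalization factor = 6/2.26656 = 2.64718.
Fe per 6 O = 0.75232 × 2.64718 = 1.992.

1.992 Fe apfu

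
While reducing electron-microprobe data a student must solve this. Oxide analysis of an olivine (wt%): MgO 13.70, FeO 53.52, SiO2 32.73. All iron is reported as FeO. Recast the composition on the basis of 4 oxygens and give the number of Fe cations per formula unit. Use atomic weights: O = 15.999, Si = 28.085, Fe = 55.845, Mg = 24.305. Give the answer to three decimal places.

MgO: 13.70/40.304 = 0.33992 mol → 0.33992 mol Mg, 0.33992 mol O.
FeO: 53.52/71.844 = 0.74495 mol → 0.74495 mol Fe, 0.74495 mol O.
SiO2: 32.73/60.083 = 0.54475 mol → 0.54475 mol Si, 1.08950 mol O.
Total oxygen = 2.17437 mol. Normalization factor = 4/2.17437 = 1.83961.
Fe per 4 O = 0.74495 × 1.83961 = 1.370.

1.370 Fe apfu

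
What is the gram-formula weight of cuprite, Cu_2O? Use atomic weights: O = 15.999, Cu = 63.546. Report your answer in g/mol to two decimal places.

143.09 g/mol

The formula mass is the sum 2*63.546 + 1*15.999.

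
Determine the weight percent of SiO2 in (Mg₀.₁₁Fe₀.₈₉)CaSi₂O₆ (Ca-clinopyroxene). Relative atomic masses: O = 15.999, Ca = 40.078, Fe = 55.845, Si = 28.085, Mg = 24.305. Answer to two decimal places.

49.12 wt%

Molar mass of (Mg₀.₁₁Fe₀.₈₉)CaSi₂O₆ = 0.11×24.305 + 0.89×55.845 + 1×40.078 + 2×28.085 + 6×15.999 = 244.618 g/mol.
Each formula unit contains 2 Si, equivalent to 2/1 = 2.0000 mol SiO2.
M(SiO2) = 1×28.085 + 2×15.999 = 60.083 g/mol.
Mass of SiO2 per formula unit = 2.0000 × 60.083 = 120.166 g.
SiO2 wt% = 120.166 / 244.618 × 100 = 49.12%.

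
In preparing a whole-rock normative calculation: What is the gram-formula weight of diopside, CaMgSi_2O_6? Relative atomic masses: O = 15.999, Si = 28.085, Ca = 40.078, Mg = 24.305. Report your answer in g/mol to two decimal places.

216.55 g/mol

M = 1×40.078 + 1×24.305 + 2×28.085 + 6×15.999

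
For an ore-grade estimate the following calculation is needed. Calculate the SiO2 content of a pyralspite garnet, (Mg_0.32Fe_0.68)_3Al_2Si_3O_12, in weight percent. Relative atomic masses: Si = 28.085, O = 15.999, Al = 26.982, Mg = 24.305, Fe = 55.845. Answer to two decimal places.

Formula mass = 467.464 g/mol.
3 Si → 3.0000 mol SiO2 per formula unit; M(SiO2) = 60.083, so SiO2 mass = 180.249 g.
180.249/467.464 × 100 = 38.56 wt%.

38.56 wt%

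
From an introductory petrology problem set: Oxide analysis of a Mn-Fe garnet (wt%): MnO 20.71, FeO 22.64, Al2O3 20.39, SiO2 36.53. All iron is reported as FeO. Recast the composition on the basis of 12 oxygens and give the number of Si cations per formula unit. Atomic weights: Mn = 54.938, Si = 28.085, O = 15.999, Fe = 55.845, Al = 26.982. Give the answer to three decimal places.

20.71 wt% MnO ÷ 70.937 g/mol = 0.29195 mol, giving 0.29195 Mn and 0.29195 O.
22.64 wt% FeO ÷ 71.844 g/mol = 0.31513 mol, giving 0.31513 Fe and 0.31513 O.
20.39 wt% Al2O3 ÷ 101.961 g/mol = 0.19998 mol, giving 0.39996 Al and 0.59994 O.
36.53 wt% SiO2 ÷ 60.083 g/mol = 0.60799 mol, giving 0.60799 Si and 1.21598 O.
Oxygen sums to 2.42300; scaling by 12/2.42300 = 4.95254 puts the formula on 12 O.
Si: 0.60799 × 4.95254 = 3.011 atoms per formula unit.

3.011 Si apfu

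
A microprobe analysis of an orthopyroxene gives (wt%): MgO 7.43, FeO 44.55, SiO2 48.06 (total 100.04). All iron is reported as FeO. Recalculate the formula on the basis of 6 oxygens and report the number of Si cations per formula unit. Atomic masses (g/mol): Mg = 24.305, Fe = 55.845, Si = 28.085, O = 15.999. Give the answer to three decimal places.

1.996 Si apfu

MgO (M=40.304): mol = 0.18435; Mg = 0.18435, O = 0.18435.
FeO (M=71.844): mol = 0.62009; Fe = 0.62009, O = 0.62009.
SiO2 (M=60.083): mol = 0.79989; Si = 0.79989, O = 1.59978.
ΣO = 2.40422; factor = 6/ΣO = 2.49561.
Si apfu = 0.79989 × 2.49561 = 1.996.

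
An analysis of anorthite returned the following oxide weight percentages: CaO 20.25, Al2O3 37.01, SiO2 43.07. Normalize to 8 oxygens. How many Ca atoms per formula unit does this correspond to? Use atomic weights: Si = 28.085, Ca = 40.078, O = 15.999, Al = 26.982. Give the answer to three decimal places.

1.002 Ca apfu

CaO (M=56.077): mol = 0.36111; Ca = 0.36111, O = 0.36111.
Al2O3 (M=101.961): mol = 0.36298; Al = 0.72596, O = 1.08894.
SiO2 (M=60.083): mol = 0.71684; Si = 0.71684, O = 1.43368.
ΣO = 2.88373; factor = 8/ΣO = 2.77418.
Ca apfu = 0.36111 × 2.77418 = 1.002.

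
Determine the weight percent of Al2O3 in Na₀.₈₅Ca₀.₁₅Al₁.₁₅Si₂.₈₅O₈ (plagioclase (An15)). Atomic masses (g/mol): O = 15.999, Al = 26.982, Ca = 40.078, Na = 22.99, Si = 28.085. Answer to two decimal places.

M(Na₀.₈₅Ca₀.₁₅Al₁.₁₅Si₂.₈₅O₈) = 264.617 g/mol; M(Al2O3) = 101.961 g/mol.
Moles Al2O3 per formula unit = 1.15 Al ÷ 2 = 0.5750.
Al2O3 fraction = (0.5750 × 101.961) / 264.617 = 58.628/264.617 = 0.2216.

22.16 wt%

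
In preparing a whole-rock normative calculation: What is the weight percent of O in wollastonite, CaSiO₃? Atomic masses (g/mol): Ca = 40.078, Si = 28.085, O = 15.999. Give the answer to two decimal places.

41.32 wt%

M(CaSiO₃) = 116.160 g/mol.
O contributes 3 × 15.999 = 47.997 g per mole.
47.997/116.160 = 0.4132 → 41.32%.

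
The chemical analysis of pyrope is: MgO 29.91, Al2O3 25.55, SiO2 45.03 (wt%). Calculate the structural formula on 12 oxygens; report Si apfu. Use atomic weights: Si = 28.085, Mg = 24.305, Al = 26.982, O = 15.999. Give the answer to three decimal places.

3.005 Si apfu

MgO (M=40.304): mol = 0.74211; Mg = 0.74211, O = 0.74211.
Al2O3 (M=101.961): mol = 0.25059; Al = 0.50118, O = 0.75177.
SiO2 (M=60.083): mol = 0.74946; Si = 0.74946, O = 1.49892.
ΣO = 2.99280; factor = 12/ΣO = 4.00962.
Si apfu = 0.74946 × 4.00962 = 3.005.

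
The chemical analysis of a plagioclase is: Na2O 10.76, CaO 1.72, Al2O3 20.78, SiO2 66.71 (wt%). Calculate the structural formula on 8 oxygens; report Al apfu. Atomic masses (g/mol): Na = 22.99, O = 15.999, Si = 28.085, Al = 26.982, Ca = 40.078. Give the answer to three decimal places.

1.074 Al apfu

Na2O (M=61.979): mol = 0.17361; Na = 0.34722, O = 0.17361.
CaO (M=56.077): mol = 0.03067; Ca = 0.03067, O = 0.03067.
Al2O3 (M=101.961): mol = 0.20380; Al = 0.40760, O = 0.61140.
SiO2 (M=60.083): mol = 1.11030; Si = 1.11030, O = 2.22060.
ΣO = 3.03628; factor = 8/ΣO = 2.63480.
Al apfu = 0.40760 × 2.63480 = 1.074.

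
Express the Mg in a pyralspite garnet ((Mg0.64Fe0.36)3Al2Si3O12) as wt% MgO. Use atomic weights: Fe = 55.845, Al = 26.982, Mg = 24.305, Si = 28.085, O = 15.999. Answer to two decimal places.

Molar mass of (Mg0.64Fe0.36)3Al2Si3O12 = 1.92*24.305 + 1.08*55.845 + 2*26.982 + 3*28.085 + 12*15.999 = 437.185 g/mol.
Each formula unit contains 1.92 Mg, equivalent to 1.92/1 = 1.9200 mol MgO.
M(MgO) = 1×24.305 + 1×15.999 = 40.304 g/mol.
Mass of MgO per formula unit = 1.9200 × 40.304 = 77.384 g.
MgO wt% = 77.384 / 437.185 × 100 = 17.70%.

17.70 wt%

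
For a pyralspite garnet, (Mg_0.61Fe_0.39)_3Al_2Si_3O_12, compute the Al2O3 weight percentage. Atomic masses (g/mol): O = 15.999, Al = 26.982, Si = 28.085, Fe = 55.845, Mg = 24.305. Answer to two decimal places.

23.17 wt%

Molar mass of (Mg_0.61Fe_0.39)_3Al_2Si_3O_12 = 1.83×24.305 + 1.17×55.845 + 2×26.982 + 3×28.085 + 12×15.999 = 440.024 g/mol.
Each formula unit contains 2 Al, equivalent to 2/2 = 1.0000 mol Al2O3.
M(Al2O3) = 2×26.982 + 3×15.999 = 101.961 g/mol.
Mass of Al2O3 per formula unit = 1.0000 × 101.961 = 101.961 g.
Al2O3 wt% = 101.961 / 440.024 × 100 = 23.17%.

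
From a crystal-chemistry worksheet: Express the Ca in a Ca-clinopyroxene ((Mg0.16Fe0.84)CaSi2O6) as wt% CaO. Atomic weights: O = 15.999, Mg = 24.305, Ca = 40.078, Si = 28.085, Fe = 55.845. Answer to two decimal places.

23.07 wt%

M((Mg0.16Fe0.84)CaSi2O6) = 243.041 g/mol; M(CaO) = 56.077 g/mol.
Moles CaO per formula unit = 1 Ca ÷ 1 = 1.0000.
CaO fraction = (1.0000 × 56.077) / 243.041 = 56.077/243.041 = 0.2307.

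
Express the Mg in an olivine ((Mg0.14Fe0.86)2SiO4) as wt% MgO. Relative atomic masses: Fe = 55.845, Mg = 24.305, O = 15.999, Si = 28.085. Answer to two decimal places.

Formula mass = 194.940 g/mol.
0.28 Mg → 0.2800 mol MgO per formula unit; M(MgO) = 40.304, so MgO mass = 11.285 g.
11.285/194.940 × 100 = 5.79 wt%.

5.79 wt%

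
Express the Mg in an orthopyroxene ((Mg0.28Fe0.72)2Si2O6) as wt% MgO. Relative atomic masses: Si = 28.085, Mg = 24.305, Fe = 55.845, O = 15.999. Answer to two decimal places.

9.17 wt%

M((Mg0.28Fe0.72)2Si2O6) = 246.192 g/mol; M(MgO) = 40.304 g/mol.
Moles MgO per formula unit = 0.56 Mg ÷ 1 = 0.5600.
MgO fraction = (0.5600 × 40.304) / 246.192 = 22.570/246.192 = 0.0917.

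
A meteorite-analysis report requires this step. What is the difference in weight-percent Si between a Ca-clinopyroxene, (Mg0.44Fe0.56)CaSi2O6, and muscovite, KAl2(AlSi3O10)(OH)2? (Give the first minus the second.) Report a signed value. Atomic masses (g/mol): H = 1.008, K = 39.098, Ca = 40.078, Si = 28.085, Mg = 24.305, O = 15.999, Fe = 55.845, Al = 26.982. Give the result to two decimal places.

M((Mg0.44Fe0.56)CaSi2O6) = 234.209 g/mol, so wt% Si = 56.170/234.209 × 100 = 23.98%.
M(KAl2(AlSi3O10)(OH)2) = 398.303 g/mol, so wt% Si = 84.255/398.303 × 100 = 21.15%.
23.98 − 21.15 = 2.83 pp.

2.83 percentage points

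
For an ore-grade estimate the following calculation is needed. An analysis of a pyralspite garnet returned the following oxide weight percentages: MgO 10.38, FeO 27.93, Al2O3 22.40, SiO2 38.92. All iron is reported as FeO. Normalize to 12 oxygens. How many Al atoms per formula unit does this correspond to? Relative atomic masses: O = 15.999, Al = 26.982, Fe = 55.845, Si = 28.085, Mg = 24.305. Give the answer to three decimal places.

MgO: 10.38/40.304 = 0.25754 mol → 0.25754 mol Mg, 0.25754 mol O.
FeO: 27.93/71.844 = 0.38876 mol → 0.38876 mol Fe, 0.38876 mol O.
Al2O3: 22.40/101.961 = 0.21969 mol → 0.43938 mol Al, 0.65907 mol O.
SiO2: 38.92/60.083 = 0.64777 mol → 0.64777 mol Si, 1.29554 mol O.
Total oxygen = 2.60091 mol. Normalization factor = 12/2.60091 = 4.61377.
Al per 12 O = 0.43938 × 4.61377 = 2.027.

2.027 Al apfu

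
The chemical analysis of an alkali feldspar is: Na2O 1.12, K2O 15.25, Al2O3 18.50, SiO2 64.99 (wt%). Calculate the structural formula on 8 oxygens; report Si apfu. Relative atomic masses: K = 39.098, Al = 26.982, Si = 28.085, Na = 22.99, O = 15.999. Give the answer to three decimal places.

2.997 Si apfu

Na2O: 1.12/61.979 = 0.01807 mol → 0.03614 mol Na, 0.01807 mol O.
K2O: 15.25/94.195 = 0.16190 mol → 0.32380 mol K, 0.16190 mol O.
Al2O3: 18.50/101.961 = 0.18144 mol → 0.36288 mol Al, 0.54432 mol O.
SiO2: 64.99/60.083 = 1.08167 mol → 1.08167 mol Si, 2.16334 mol O.
Total oxygen = 2.88763 mol. Normalization factor = 8/2.88763 = 2.77044.
Si per 8 O = 1.08167 × 2.77044 = 2.997.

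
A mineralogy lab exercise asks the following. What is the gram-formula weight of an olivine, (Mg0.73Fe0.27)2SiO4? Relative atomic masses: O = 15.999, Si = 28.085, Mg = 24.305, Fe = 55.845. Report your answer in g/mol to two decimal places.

M = 1.46(24.305) + 0.54(55.845) + 1(28.085) + 4(15.999)

157.72 g/mol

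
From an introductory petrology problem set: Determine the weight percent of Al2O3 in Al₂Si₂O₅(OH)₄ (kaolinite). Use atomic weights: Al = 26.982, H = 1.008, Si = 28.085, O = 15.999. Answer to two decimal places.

M(Al₂Si₂O₅(OH)₄) = 258.157 g/mol; M(Al2O3) = 101.961 g/mol.
Moles Al2O3 per formula unit = 2 Al ÷ 2 = 1.0000.
Al2O3 fraction = (1.0000 × 101.961) / 258.157 = 101.961/258.157 = 0.3950.

39.50 wt%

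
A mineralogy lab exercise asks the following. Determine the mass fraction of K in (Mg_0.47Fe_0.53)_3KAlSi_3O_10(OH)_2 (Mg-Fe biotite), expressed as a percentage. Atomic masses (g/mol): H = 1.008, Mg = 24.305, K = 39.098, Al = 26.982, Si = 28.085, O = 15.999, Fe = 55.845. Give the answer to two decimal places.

8.36 weight percent

Formula mass = 1.41×24.305 + 1.59×55.845 + 1×39.098 + 1×26.982 + 3×28.085 + 12×15.999 + 2×1.008 = 467.403 g/mol, of which 39.098 g is K.
So K makes up 39.098/467.403 = 0.0836 of the mass, i.e. 8.36%.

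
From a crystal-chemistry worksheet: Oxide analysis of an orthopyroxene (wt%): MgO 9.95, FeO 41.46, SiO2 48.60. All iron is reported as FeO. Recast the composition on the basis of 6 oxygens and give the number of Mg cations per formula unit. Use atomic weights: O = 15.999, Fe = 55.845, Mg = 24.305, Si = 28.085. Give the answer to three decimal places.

0.607 Mg apfu

MgO (M=40.304): mol = 0.24687; Mg = 0.24687, O = 0.24687.
FeO (M=71.844): mol = 0.57708; Fe = 0.57708, O = 0.57708.
SiO2 (M=60.083): mol = 0.80888; Si = 0.80888, O = 1.61776.
ΣO = 2.44171; factor = 6/ΣO = 2.45729.
Mg apfu = 0.24687 × 2.45729 = 0.607.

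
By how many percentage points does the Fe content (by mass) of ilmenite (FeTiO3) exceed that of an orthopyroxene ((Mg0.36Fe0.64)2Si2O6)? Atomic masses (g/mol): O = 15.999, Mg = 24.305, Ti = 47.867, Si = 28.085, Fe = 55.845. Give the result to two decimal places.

First mineral: 55.845 g Fe in 151.709 g formula = 36.81 wt% Fe.
Second mineral: 71.482 g Fe in 241.145 g formula = 29.64 wt% Fe.
36.81% − 29.64% gives a difference of 7.17 percentage points.

7.17 percentage points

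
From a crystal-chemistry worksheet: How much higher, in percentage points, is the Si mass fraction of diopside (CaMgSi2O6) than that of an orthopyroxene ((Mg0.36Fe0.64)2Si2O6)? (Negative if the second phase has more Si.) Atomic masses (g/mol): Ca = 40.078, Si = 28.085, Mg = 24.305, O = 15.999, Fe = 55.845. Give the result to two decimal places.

Si in CaMgSi2O6: molar mass 216.547 g/mol; 2×28.085 = 56.170 g → 25.94 wt%.
Si in (Mg0.36Fe0.64)2Si2O6: molar mass 241.145 g/mol; 2×28.085 = 56.170 g → 23.29 wt%.
Difference = 25.94 − 23.29 = 2.65 percentage points.

2.65 percentage points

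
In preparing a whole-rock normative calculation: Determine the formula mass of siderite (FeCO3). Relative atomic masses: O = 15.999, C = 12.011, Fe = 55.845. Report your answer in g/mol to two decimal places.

115.85 g/mol

Fe: 1 × 55.845 = 55.8450
C: 1 × 12.011 = 12.0110
O: 3 × 15.999 = 47.9970
Summing the contributions gives the formula mass.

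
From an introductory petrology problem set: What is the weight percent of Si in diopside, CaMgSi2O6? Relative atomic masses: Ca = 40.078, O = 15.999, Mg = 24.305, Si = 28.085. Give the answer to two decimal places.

Molar mass of CaMgSi2O6: 1·40.078 + 1·24.305 + 2·28.085 + 6·15.999 = 216.547 g/mol.
Mass of Si per formula unit: 2 × 28.085 = 56.170 g.
Weight fraction Si = 56.170 / 216.547 = 0.2594.

25.94 weight percent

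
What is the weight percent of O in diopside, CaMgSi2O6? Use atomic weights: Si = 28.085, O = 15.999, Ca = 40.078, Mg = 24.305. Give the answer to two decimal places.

Formula mass = 1×40.078 + 1×24.305 + 2×28.085 + 6×15.999 = 216.547 g/mol, of which 95.994 g is O.
So O makes up 95.994/216.547 = 0.4433 of the mass, i.e. 44.33%.

44.33 weight percent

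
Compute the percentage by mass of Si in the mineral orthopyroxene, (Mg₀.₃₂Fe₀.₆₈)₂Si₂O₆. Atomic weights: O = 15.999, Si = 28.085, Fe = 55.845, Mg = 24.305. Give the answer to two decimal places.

23.05 wt%

M((Mg₀.₃₂Fe₀.₆₈)₂Si₂O₆) = 243.668 g/mol.
Si contributes 2 × 28.085 = 56.170 g per mole.
56.170/243.668 = 0.2305 → 23.05%.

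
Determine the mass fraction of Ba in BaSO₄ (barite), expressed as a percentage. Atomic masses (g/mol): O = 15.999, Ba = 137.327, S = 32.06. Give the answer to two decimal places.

58.84 wt%

M(BaSO₄) = 233.383 g/mol.
Ba contributes 1 × 137.327 = 137.327 g per mole.
137.327/233.383 = 0.5884 → 58.84%.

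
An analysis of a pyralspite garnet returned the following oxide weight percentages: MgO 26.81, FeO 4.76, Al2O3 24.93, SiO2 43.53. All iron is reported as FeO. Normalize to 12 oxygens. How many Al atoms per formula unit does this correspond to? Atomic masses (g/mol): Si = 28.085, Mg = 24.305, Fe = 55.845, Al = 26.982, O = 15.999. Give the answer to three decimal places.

2.014 Al apfu

MgO: 26.81/40.304 = 0.66519 mol → 0.66519 mol Mg, 0.66519 mol O.
FeO: 4.76/71.844 = 0.06625 mol → 0.06625 mol Fe, 0.06625 mol O.
Al2O3: 24.93/101.961 = 0.24451 mol → 0.48902 mol Al, 0.73353 mol O.
SiO2: 43.53/60.083 = 0.72450 mol → 0.72450 mol Si, 1.44900 mol O.
Total oxygen = 2.91397 mol. Normalization factor = 12/2.91397 = 4.11809.
Al per 12 O = 0.48902 × 4.11809 = 2.014.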